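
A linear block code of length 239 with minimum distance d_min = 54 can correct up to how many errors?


Correction capability = floor((d-1)/2) = floor((54-1)/2) = 26

26 errors


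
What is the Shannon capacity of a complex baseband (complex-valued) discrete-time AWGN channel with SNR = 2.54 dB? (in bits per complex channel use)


SNR_linear = 10^(2.54/10) = 1.7947; C = log2(1 + SNR_linear) = log2(1 + 1.7947) = 1.4827

1.4827 bits/channel use


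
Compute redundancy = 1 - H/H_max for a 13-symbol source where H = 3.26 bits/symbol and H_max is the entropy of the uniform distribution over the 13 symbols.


H_max = log2(K) = log2(13) = 3.7004 bits/symbol. Redundancy = 1 - H/H_max = 1 - 3.26/3.7004 = 1 - 0.881 = 0.119

0.119


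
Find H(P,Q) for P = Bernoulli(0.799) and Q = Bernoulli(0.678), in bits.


H(P,Q) = -p*log2(q) - (1-p)*log2(1-q). -0.799*log2(0.678) = 0.447954; -0.201*log2(0.322) = 0.328608. H(P,Q) = 0.447954 + 0.328608 = 0.7766

0.7766 bits


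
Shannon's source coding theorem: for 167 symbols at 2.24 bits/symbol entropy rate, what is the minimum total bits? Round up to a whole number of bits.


Minimum bits >= n * H = 167 * 2.24 = 374.08, rounded up to a whole number of bits = 375

375 bits


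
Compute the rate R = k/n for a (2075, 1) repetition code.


Rate = k/n = 1/2075

1/2075


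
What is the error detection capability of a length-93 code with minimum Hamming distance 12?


Detection capability = d_min - 1 = 12 - 1 = 11

11 errors


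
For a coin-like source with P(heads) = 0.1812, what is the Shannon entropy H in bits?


H = -p*log2(p) - (1-p)*log2(1-p). -0.1812*log2(0.1812) = 0.446539; -0.8188*log2(0.8188) = 0.236156. H = 0.446539 + 0.236156 = 0.6827

0.6827 bits


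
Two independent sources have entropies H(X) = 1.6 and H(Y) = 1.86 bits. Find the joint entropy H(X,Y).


For independent variables, H(X,Y) = H(X) + H(Y) = 1.6 + 1.86 = 3.46

3.46 bits


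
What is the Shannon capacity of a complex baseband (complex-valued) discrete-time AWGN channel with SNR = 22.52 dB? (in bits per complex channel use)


SNR_linear = 10^(22.52/10) = 178.6488; C = log2(1 + SNR_linear) = log2(1 + 178.6488) = 7.489

7.489 bits/channel use


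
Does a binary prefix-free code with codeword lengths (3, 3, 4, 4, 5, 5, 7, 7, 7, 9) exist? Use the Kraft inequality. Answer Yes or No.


Kraft sum = sum(2^(-l_i)) = 0.4629, need <= 1. Result: satisfied (a binary prefix-free code with these lengths exists)

Yes


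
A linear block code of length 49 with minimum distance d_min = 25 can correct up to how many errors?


Correction capability = floor((d-1)/2) = floor((25-1)/2) = 12

12 errors


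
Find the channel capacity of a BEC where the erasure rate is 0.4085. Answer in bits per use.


C = 1 - epsilon = 1 - 0.4085 = 0.5915

0.5915 bits


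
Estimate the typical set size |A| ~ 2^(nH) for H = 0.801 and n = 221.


log2|A_typical| = nH = 221 * 0.801 = 177.021, so |A_typical| ~ 2^177.021 = 1.944e+53

1.944e+53


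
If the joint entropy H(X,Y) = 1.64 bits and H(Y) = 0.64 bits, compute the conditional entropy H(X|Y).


H(X|Y) = H(X,Y) - H(Y) = 1.64 - 0.64 = 1.0

1.0 bits


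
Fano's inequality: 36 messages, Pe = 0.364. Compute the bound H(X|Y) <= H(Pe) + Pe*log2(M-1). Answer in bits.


H(Pe) = -Pe*log2(Pe) - (1-Pe)*log2(1-Pe) = -0.364*log2(0.364) - 0.636*log2(0.636) = 0.530708 + 0.415245 = 0.946. Pe*log2(M-1) = 0.364*log2(35) = 1.867059. Bound = H(Pe) + Pe*log2(M-1) = 0.530708 + 0.415245 + 1.867059 = 2.813

2.813 bits


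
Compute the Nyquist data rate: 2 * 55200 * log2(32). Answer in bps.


Rate = 2 * B * log2(M) = 2 * 55200 * 5.0 = 552000.0

552000.0 bps


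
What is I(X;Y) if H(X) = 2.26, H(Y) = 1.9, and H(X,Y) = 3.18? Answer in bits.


I(X;Y) = H(X) + H(Y) - H(X,Y) = 2.26 + 1.9 - 3.18 = 0.98

0.98 bits


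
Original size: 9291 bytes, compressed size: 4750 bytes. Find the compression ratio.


Ratio = original / compressed = 9291 / 4750 = 1.956

1.956


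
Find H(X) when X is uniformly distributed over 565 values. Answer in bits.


H = log2(n) = log2(565) = 9.1421

9.1421 bits


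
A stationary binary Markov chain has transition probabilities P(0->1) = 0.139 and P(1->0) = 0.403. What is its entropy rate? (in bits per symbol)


Stationary distribution: pi_0 = p10/(p01+p10) = 0.7435, pi_1 = 0.2565. Entropy rate H' = pi_0*H(p01) + pi_1*H(p10) = 0.7435*0.5816 + 0.2565*0.9727 = 0.6819

0.6819 bits/symbol


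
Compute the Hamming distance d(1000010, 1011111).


Count differing positions: . . ^ ^ ^ . ^ = 4 differences

4


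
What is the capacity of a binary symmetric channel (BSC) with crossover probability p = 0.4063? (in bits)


H(p) = -p*log2(p) - (1-p)*log2(1-p) = -0.4063*log2(0.4063) - 0.5937*log2(0.5937) = 0.527939 + 0.446578 = 0.9745. C = 1 - H(p) = 1 - 0.9745 = 0.0255

0.0255 bits


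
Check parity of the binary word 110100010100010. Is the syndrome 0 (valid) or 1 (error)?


Syndrome = XOR of all bits = 1 XOR 1 XOR 0 XOR 1 XOR 0 XOR 0 XOR 0 XOR 1 XOR 0 XOR 1 XOR 0 XOR 0 XOR 0 XOR 1 XOR 0 = 0

0


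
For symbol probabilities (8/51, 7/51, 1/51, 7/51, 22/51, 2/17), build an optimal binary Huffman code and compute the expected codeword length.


Huffman construction (repeatedly merge the two least-probable nodes; each merge adds 1 bit to every symbol beneath it): 1/51 + 2/17 = 7/51; 7/51 + 7/51 = 14/51; 7/51 + 8/51 = 5/17; 14/51 + 5/17 = 29/51; 22/51 + 29/51 = 1. Resulting codeword lengths (in the order the probabilities were given): (3, 3, 4, 3, 1, 4). L_avg = sum(p_i * l_i) = 8/51*3 + 7/51*3 + 1/51*4 + 7/51*3 + 22/51*1 + 2/17*4 = 116/51 = 2.2745

2.2745 bits


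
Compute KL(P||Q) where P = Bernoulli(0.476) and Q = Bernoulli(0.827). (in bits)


KL = p*log2(p/q) + (1-p)*log2((1-p)/(1-q)) = 0.476*log2(0.476/0.827) + 0.524*log2(0.524/0.173) = 0.4584

0.4584 bits


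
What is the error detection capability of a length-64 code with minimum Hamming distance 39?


Detection capability = d_min - 1 = 39 - 1 = 38

38 errors


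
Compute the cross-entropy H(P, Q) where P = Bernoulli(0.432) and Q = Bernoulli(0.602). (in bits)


H(P,Q) = -p*log2(q) - (1-p)*log2(1-q). -0.432*log2(0.602) = 0.316295; -0.568*log2(0.398) = 0.754963. H(P,Q) = 0.316295 + 0.754963 = 1.0713

1.0713 bits


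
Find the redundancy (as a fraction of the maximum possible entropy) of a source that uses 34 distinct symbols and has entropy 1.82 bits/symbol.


H_max = log2(K) = log2(34) = 5.0875 bits/symbol. Redundancy = 1 - H/H_max = 1 - 1.82/5.0875 = 1 - 0.3577 = 0.6423

0.6423


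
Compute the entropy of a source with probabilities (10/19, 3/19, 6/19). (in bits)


H = -sum(p_i * log2(p_i)). Terms: -(10/19)*log2(10/19) = 0.487368; -(3/19)*log2(3/19) = 0.420468; -(6/19)*log2(6/19) = 0.525147. H = 0.487368 + 0.420468 + 0.525147 = 1.433

1.433 bits


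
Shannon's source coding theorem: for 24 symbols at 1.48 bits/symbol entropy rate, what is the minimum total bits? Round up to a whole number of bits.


Minimum bits >= n * H = 24 * 1.48 = 35.52, rounded up to a whole number of bits = 36

36 bits


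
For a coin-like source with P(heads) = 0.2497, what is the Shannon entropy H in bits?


H = -p*log2(p) - (1-p)*log2(1-p). -0.2497*log2(0.2497) = 0.499833; -0.7503*log2(0.7503) = 0.310970. H = 0.499833 + 0.310970 = 0.8108

0.8108 bits


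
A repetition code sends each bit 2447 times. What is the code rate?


Rate = k/n = 1/2447

1/2447


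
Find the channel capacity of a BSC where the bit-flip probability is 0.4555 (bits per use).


H(p) = -p*log2(p) - (1-p)*log2(1-p) = -0.4555*log2(0.4555) - 0.5445*log2(0.5445) = 0.516754 + 0.477524 = 0.9943. C = 1 - H(p) = 1 - 0.9943 = 0.0057

0.0057 bits


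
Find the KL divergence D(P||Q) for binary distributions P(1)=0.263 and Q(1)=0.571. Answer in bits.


KL = p*log2(p/q) + (1-p)*log2((1-p)/(1-q)) = 0.263*log2(0.263/0.571) + 0.737*log2(0.737/0.429) = 0.2812

0.2812 bits


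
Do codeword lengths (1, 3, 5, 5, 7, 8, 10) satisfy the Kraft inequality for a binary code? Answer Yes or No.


Kraft sum = sum(2^(-l_i)) = 0.7002, need <= 1. Result: satisfied (a binary prefix-free code with these lengths exists)

Yes


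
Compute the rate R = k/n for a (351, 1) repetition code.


Rate = k/n = 1/351

1/351


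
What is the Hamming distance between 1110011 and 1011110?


Count differing positions: . ^ . ^ ^ . ^ = 4 differences

4


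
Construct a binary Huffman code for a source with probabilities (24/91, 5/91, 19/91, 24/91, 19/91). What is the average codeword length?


Huffman construction (repeatedly merge the two least-probable nodes; each merge adds 1 bit to every symbol beneath it): 5/91 + 19/91 = 24/91; 19/91 + 24/91 = 43/91; 24/91 + 24/91 = 48/91; 43/91 + 48/91 = 1. Resulting codeword lengths (in the order the probabilities were given): (2, 3, 3, 2, 2). L_avg = sum(p_i * l_i) = 24/91*2 + 5/91*3 + 19/91*3 + 24/91*2 + 19/91*2 = 206/91 = 2.2637

2.2637 bits


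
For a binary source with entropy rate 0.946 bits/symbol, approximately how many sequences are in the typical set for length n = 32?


log2|A_typical| = nH = 32 * 0.946 = 30.272, so |A_typical| ~ 2^30.272 = 1.297e+09

1.297e+09


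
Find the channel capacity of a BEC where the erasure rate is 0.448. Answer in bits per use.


C = 1 - epsilon = 1 - 0.448 = 0.552

0.552 bits


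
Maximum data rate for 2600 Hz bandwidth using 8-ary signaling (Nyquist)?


Rate = 2 * B * log2(M) = 2 * 2600 * 3.0 = 15600.0

15600.0 bps


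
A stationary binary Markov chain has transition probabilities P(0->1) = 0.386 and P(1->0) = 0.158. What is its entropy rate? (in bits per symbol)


Stationary distribution: pi_0 = p10/(p01+p10) = 0.2904, pi_1 = 0.7096. Entropy rate H' = pi_0*H(p01) + pi_1*H(p10) = 0.2904*0.9622 + 0.7096*0.6295 = 0.7261

0.7261 bits/symbol


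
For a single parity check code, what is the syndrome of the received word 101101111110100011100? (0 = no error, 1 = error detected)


Syndrome = XOR of all bits = 1 XOR 0 XOR 1 XOR 1 XOR 0 XOR 1 XOR 1 XOR 1 XOR 1 XOR 1 XOR 1 XOR 0 XOR 1 XOR 0 XOR 0 XOR 0 XOR 1 XOR 1 XOR 1 XOR 0 XOR 0 = 1

1


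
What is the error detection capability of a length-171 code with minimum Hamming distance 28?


Detection capability = d_min - 1 = 28 - 1 = 27

27 errors


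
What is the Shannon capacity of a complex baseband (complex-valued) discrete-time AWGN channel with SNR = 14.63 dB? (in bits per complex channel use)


SNR_linear = 10^(14.63/10) = 29.0402; C = log2(1 + SNR_linear) = log2(1 + 29.0402) = 4.9088

4.9088 bits/channel use


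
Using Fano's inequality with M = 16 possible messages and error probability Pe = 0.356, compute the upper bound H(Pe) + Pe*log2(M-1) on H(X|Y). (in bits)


H(Pe) = -Pe*log2(Pe) - (1-Pe)*log2(1-Pe) = -0.356*log2(0.356) - 0.644*log2(0.644) = 0.530458 + 0.408855 = 0.9393. Pe*log2(M-1) = 0.356*log2(15) = 1.390853. Bound = H(Pe) + Pe*log2(M-1) = 0.530458 + 0.408855 + 1.390853 = 2.3302

2.3302 bits


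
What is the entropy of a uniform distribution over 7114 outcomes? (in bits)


H = log2(n) = log2(7114) = 12.7964

12.7964 bits


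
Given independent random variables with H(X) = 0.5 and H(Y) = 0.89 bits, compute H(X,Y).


For independent variables, H(X,Y) = H(X) + H(Y) = 0.5 + 0.89 = 1.39

1.39 bits


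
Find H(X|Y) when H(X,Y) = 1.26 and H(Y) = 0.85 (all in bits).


H(X|Y) = H(X,Y) - H(Y) = 1.26 - 0.85 = 0.41

0.41 bits


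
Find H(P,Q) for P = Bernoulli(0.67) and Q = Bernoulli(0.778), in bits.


H(P,Q) = -p*log2(q) - (1-p)*log2(1-q). -0.67*log2(0.778) = 0.242646; -0.33*log2(0.222) = 0.716552. H(P,Q) = 0.242646 + 0.716552 = 0.9592

0.9592 bits


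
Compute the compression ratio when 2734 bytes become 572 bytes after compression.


Ratio = original / compressed = 2734 / 572 = 4.7797

4.7797


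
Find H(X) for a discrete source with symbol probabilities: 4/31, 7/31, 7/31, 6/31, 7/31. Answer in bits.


H = -sum(p_i * log2(p_i)). Terms: -(4/31)*log2(4/31) = 0.381187; -(7/31)*log2(7/31) = 0.484771; -(7/31)*log2(7/31) = 0.484771; -(6/31)*log2(6/31) = 0.458561; -(7/31)*log2(7/31) = 0.484771. H = 0.381187 + 0.484771 + 0.484771 + 0.458561 + 0.484771 = 2.2941

2.2941 bits


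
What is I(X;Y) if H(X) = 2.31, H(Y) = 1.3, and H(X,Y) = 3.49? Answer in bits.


I(X;Y) = H(X) + H(Y) - H(X,Y) = 2.31 + 1.3 - 3.49 = 0.12

0.12 bits


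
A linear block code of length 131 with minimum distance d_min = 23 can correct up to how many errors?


Correction capability = floor((d-1)/2) = floor((23-1)/2) = 11

11 errors


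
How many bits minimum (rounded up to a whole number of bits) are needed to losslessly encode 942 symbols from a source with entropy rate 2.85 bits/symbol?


Minimum bits >= n * H = 942 * 2.85 = 2684.7, rounded up to a whole number of bits = 2685

2685 bits


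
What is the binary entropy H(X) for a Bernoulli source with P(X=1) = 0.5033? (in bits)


H = -p*log2(p) - (1-p)*log2(1-p). -0.5033*log2(0.5033) = 0.498523; -0.4967*log2(0.4967) = 0.501445. H = 0.498523 + 0.501445 = 1.0

1.0 bits


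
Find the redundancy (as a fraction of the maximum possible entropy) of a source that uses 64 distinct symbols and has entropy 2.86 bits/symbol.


H_max = log2(K) = log2(64) = 6.0 bits/symbol. Redundancy = 1 - H/H_max = 1 - 2.86/6.0 = 1 - 0.4767 = 0.5233

0.5233


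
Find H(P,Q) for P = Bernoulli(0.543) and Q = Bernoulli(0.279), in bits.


H(P,Q) = -p*log2(q) - (1-p)*log2(1-q). -0.543*log2(0.279) = 1.000023; -0.457*log2(0.721) = 0.215671. H(P,Q) = 1.000023 + 0.215671 = 1.2157

1.2157 bits


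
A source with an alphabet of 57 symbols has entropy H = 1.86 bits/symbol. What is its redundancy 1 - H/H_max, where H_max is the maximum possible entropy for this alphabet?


H_max = log2(K) = log2(57) = 5.8329 bits/symbol. Redundancy = 1 - H/H_max = 1 - 1.86/5.8329 = 1 - 0.3189 = 0.6811

0.6811


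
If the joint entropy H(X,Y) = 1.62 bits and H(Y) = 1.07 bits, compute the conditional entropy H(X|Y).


H(X|Y) = H(X,Y) - H(Y) = 1.62 - 1.07 = 0.55

0.55 bits


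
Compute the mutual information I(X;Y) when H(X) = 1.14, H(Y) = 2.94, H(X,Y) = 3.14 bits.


I(X;Y) = H(X) + H(Y) - H(X,Y) = 1.14 + 2.94 - 3.14 = 0.94

0.94 bits


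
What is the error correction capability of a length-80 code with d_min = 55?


Correction capability = floor((d-1)/2) = floor((55-1)/2) = 27

27 errors


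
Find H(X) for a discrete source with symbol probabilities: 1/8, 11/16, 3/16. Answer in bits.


H = -sum(p_i * log2(p_i)). Terms: -(1/8)*log2(1/8) = 0.375000; -(11/16)*log2(11/16) = 0.371641; -(3/16)*log2(3/16) = 0.452820. H = 0.375000 + 0.371641 + 0.452820 = 1.1995

1.1995 bits


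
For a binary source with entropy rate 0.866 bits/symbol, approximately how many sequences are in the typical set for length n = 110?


log2|A_typical| = nH = 110 * 0.866 = 95.26, so |A_typical| ~ 2^95.26 = 4.744e+28

4.744e+28


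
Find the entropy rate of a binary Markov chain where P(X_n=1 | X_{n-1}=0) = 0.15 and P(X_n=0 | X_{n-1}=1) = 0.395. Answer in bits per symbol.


Stationary distribution: pi_0 = p10/(p01+p10) = 0.7248, pi_1 = 0.2752. Entropy rate H' = pi_0*H(p01) + pi_1*H(p10) = 0.7248*0.6098 + 0.2752*0.968 = 0.7084

0.7084 bits/symbol


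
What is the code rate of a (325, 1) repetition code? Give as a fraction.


Rate = k/n = 1/325

1/325


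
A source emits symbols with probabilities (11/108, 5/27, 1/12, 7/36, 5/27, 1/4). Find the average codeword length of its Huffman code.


Huffman construction (repeatedly merge the two least-probable nodes; each merge adds 1 bit to every symbol beneath it): 1/12 + 11/108 = 5/27; 5/27 + 5/27 = 10/27; 5/27 + 7/36 = 41/108; 1/4 + 10/27 = 67/108; 41/108 + 67/108 = 1. Resulting codeword lengths (in the order the probabilities were given): (3, 3, 3, 2, 3, 2). L_avg = sum(p_i * l_i) = 11/108*3 + 5/27*3 + 1/12*3 + 7/36*2 + 5/27*3 + 1/4*2 = 23/9 = 2.5556

2.5556 bits


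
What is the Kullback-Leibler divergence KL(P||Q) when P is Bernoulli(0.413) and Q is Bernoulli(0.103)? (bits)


KL = p*log2(p/q) + (1-p)*log2((1-p)/(1-q)) = 0.413*log2(0.413/0.103) + 0.587*log2(0.587/0.897) = 0.4683

0.4683 bits


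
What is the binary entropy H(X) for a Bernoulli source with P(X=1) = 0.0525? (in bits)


H = -p*log2(p) - (1-p)*log2(1-p). -0.0525*log2(0.0525) = 0.223206; -0.9475*log2(0.9475) = 0.073718. H = 0.223206 + 0.073718 = 0.2969

0.2969 bits


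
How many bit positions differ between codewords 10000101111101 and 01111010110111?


Count differing positions: ^ ^ ^ ^ ^ ^ ^ ^ . . ^ . ^ . = 10 differences

10


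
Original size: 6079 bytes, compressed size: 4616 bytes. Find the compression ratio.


Ratio = original / compressed = 6079 / 4616 = 1.3169

1.3169


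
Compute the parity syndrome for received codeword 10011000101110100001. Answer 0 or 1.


Syndrome = XOR of all bits = 1 XOR 0 XOR 0 XOR 1 XOR 1 XOR 0 XOR 0 XOR 0 XOR 1 XOR 0 XOR 1 XOR 1 XOR 1 XOR 0 XOR 1 XOR 0 XOR 0 XOR 0 XOR 0 XOR 1 = 1

1


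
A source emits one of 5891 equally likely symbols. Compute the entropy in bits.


H = log2(n) = log2(5891) = 12.5243

12.5243 bits


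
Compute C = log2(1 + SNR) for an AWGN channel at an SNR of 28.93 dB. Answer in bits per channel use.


SNR_linear = 10^(28.93/10) = 781.6278; C = log2(1 + SNR_linear) = log2(1 + 781.6278) = 9.6122

9.6122 bits/channel use


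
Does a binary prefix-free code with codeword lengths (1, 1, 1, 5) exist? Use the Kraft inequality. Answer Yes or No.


Kraft sum = sum(2^(-l_i)) = 1.5312, need <= 1. Result: violated (a binary prefix-free code with these lengths cannot exist)

No


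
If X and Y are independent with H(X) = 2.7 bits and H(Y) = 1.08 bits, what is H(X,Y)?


For independent variables, H(X,Y) = H(X) + H(Y) = 2.7 + 1.08 = 3.78

3.78 bits


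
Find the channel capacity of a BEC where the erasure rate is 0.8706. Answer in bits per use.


C = 1 - epsilon = 1 - 0.8706 = 0.1294

0.1294 bits


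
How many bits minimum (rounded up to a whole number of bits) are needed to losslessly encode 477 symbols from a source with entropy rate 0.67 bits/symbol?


Minimum bits >= n * H = 477 * 0.67 = 319.59, rounded up to a whole number of bits = 320

320 bits


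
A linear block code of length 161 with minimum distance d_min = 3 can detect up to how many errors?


Detection capability = d_min - 1 = 3 - 1 = 2

2 errors


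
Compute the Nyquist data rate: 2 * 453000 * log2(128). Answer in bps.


Rate = 2 * B * log2(M) = 2 * 453000 * 7.0 = 6342000.0

6342000.0 bps


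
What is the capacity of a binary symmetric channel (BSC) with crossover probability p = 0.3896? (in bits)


H(p) = -p*log2(p) - (1-p)*log2(1-p) = -0.3896*log2(0.3896) - 0.6104*log2(0.6104) = 0.529830 + 0.434710 = 0.9645. C = 1 - H(p) = 1 - 0.9645 = 0.0355

0.0355 bits


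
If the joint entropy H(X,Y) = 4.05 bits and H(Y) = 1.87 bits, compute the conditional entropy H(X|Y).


H(X|Y) = H(X,Y) - H(Y) = 4.05 - 1.87 = 2.18

2.18 bits


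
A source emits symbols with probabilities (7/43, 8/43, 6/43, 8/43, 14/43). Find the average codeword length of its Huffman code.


Huffman construction (repeatedly merge the two least-probable nodes; each merge adds 1 bit to every symbol beneath it): 6/43 + 7/43 = 13/43; 8/43 + 8/43 = 16/43; 13/43 + 14/43 = 27/43; 16/43 + 27/43 = 1. Resulting codeword lengths (in the order the probabilities were given): (3, 2, 3, 2, 2). L_avg = sum(p_i * l_i) = 7/43*3 + 8/43*2 + 6/43*3 + 8/43*2 + 14/43*2 = 99/43 = 2.3023

2.3023 bits


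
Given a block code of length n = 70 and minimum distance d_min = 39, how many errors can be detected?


Detection capability = d_min - 1 = 39 - 1 = 38

38 errors


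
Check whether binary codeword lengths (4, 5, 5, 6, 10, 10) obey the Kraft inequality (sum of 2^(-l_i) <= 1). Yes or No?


Kraft sum = sum(2^(-l_i)) = 0.1426, need <= 1. Result: satisfied (a binary prefix-free code with these lengths exists)

Yes


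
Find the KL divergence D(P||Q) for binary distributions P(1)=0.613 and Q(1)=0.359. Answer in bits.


KL = p*log2(p/q) + (1-p)*log2((1-p)/(1-q)) = 0.613*log2(0.613/0.359) + 0.387*log2(0.387/0.641) = 0.1914

0.1914 bits


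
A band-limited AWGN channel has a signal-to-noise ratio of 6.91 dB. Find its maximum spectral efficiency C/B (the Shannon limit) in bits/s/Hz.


SNR_linear = 10^(6.91/10) = 4.9091; C/B = log2(1 + SNR_linear) = log2(1 + 4.9091) = 2.5629

2.5629 bits/s/Hz


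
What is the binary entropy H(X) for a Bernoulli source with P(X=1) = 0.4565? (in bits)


H = -p*log2(p) - (1-p)*log2(1-p). -0.4565*log2(0.4565) = 0.516444; -0.5435*log2(0.5435) = 0.478089. H = 0.516444 + 0.478089 = 0.9945

0.9945 bits


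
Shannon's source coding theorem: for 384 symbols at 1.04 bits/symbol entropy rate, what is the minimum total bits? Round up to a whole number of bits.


Minimum bits >= n * H = 384 * 1.04 = 399.36, rounded up to a whole number of bits = 400

400 bits


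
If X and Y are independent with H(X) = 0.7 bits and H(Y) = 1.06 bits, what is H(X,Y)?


For independent variables, H(X,Y) = H(X) + H(Y) = 0.7 + 1.06 = 1.76

1.76 bits


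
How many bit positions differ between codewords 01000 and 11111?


Count differing positions: ^ . ^ ^ ^ = 4 differences

4


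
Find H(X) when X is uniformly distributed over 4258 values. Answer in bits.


H = log2(n) = log2(4258) = 12.056

12.056 bits


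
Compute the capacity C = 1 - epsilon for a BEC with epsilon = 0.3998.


C = 1 - epsilon = 1 - 0.3998 = 0.6002

0.6002 bits


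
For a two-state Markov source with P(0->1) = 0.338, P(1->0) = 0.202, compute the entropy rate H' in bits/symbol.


Stationary distribution: pi_0 = p10/(p01+p10) = 0.3741, pi_1 = 0.6259. Entropy rate H' = pi_0*H(p01) + pi_1*H(p10) = 0.3741*0.9229 + 0.6259*0.7259 = 0.7996

0.7996 bits/symbol


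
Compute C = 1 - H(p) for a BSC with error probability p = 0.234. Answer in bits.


H(p) = -p*log2(p) - (1-p)*log2(1-p) = -0.234*log2(0.234) - 0.766*log2(0.766) = 0.490328 + 0.294591 = 0.7849. C = 1 - H(p) = 1 - 0.7849 = 0.2151

0.2151 bits


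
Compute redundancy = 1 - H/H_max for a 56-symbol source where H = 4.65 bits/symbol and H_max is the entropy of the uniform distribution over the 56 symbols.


H_max = log2(K) = log2(56) = 5.8074 bits/symbol. Redundancy = 1 - H/H_max = 1 - 4.65/5.8074 = 1 - 0.8007 = 0.1993

0.1993


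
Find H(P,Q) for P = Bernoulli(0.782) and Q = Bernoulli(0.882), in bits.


H(P,Q) = -p*log2(q) - (1-p)*log2(1-q). -0.782*log2(0.882) = 0.141659; -0.218*log2(0.118) = 0.672125. H(P,Q) = 0.141659 + 0.672125 = 0.8138

0.8138 bits


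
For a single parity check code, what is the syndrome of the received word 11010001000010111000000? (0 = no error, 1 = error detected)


Syndrome = XOR of all bits = 1 XOR 1 XOR 0 XOR 1 XOR 0 XOR 0 XOR 0 XOR 1 XOR 0 XOR 0 XOR 0 XOR 0 XOR 1 XOR 0 XOR 1 XOR 1 XOR 1 XOR 0 XOR 0 XOR 0 XOR 0 XOR 0 XOR 0 = 0

0


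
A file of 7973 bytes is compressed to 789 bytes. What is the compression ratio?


Ratio = original / compressed = 7973 / 789 = 10.1052

10.1052


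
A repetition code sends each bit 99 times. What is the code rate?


Rate = k/n = 1/99

1/99


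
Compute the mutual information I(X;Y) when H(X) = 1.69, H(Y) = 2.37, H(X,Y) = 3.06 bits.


I(X;Y) = H(X) + H(Y) - H(X,Y) = 1.69 + 2.37 - 3.06 = 1.0

1.0 bits


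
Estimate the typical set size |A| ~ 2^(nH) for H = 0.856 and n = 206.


log2|A_typical| = nH = 206 * 0.856 = 176.336, so |A_typical| ~ 2^176.336 = 1.209e+53

1.209e+53


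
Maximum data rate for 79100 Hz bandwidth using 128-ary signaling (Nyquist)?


Rate = 2 * B * log2(M) = 2 * 79100 * 7.0 = 1107400.0

1107400.0 bps


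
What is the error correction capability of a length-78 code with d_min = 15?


Correction capability = floor((d-1)/2) = floor((15-1)/2) = 7

7 errors


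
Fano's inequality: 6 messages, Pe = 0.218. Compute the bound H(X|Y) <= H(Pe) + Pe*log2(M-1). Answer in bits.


H(Pe) = -Pe*log2(Pe) - (1-Pe)*log2(1-Pe) = -0.218*log2(0.218) - 0.782*log2(0.782) = 0.479077 + 0.277422 = 0.7565. Pe*log2(M-1) = 0.218*log2(5) = 0.506180. Bound = H(Pe) + Pe*log2(M-1) = 0.479077 + 0.277422 + 0.506180 = 1.2627

1.2627 bits


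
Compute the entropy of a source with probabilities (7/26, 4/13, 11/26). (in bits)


H = -sum(p_i * log2(p_i)). Terms: -(7/26)*log2(7/26) = 0.509677; -(4/13)*log2(4/13) = 0.523212; -(11/26)*log2(11/26) = 0.525042. H = 0.509677 + 0.523212 + 0.525042 = 1.5579

1.5579 bits


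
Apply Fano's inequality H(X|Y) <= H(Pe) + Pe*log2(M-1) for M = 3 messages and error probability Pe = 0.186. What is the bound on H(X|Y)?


H(Pe) = -Pe*log2(Pe) - (1-Pe)*log2(1-Pe) = -0.186*log2(0.186) - 0.814*log2(0.814) = 0.451352 + 0.241676 = 0.693. Pe*log2(M-1) = 0.186*log2(2) = 0.186000. Bound = H(Pe) + Pe*log2(M-1) = 0.451352 + 0.241676 + 0.186000 = 0.879

0.879 bits


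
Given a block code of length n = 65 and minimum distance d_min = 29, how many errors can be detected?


Detection capability = d_min - 1 = 29 - 1 = 28

28 errors


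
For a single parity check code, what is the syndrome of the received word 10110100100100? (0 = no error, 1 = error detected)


Syndrome = XOR of all bits = 1 XOR 0 XOR 1 XOR 1 XOR 0 XOR 1 XOR 0 XOR 0 XOR 1 XOR 0 XOR 0 XOR 1 XOR 0 XOR 0 = 0

0


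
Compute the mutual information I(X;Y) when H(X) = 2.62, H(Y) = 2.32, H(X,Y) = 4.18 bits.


I(X;Y) = H(X) + H(Y) - H(X,Y) = 2.62 + 2.32 - 4.18 = 0.76

0.76 bits


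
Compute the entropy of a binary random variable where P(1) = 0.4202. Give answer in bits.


H = -p*log2(p) - (1-p)*log2(1-p). -0.4202*log2(0.4202) = 0.525608; -0.5798*log2(0.5798) = 0.455939. H = 0.525608 + 0.455939 = 0.9815

0.9815 bits


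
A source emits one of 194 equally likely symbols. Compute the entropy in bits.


H = log2(n) = log2(194) = 7.5999

7.5999 bits


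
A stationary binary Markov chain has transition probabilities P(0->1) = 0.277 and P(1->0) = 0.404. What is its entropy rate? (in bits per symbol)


Stationary distribution: pi_0 = p10/(p01+p10) = 0.5932, pi_1 = 0.4068. Entropy rate H' = pi_0*H(p01) + pi_1*H(p10) = 0.5932*0.8513 + 0.4068*0.9732 = 0.9009

0.9009 bits/symbol


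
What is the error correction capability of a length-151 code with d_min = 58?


Correction capability = floor((d-1)/2) = floor((58-1)/2) = 28

28 errors


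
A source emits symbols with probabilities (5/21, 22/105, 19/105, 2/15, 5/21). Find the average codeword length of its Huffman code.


Huffman construction (repeatedly merge the two least-probable nodes; each merge adds 1 bit to every symbol beneath it): 2/15 + 19/105 = 11/35; 22/105 + 5/21 = 47/105; 5/21 + 11/35 = 58/105; 47/105 + 58/105 = 1. Resulting codeword lengths (in the order the probabilities were given): (2, 2, 3, 3, 2). L_avg = sum(p_i * l_i) = 5/21*2 + 22/105*2 + 19/105*3 + 2/15*3 + 5/21*2 = 81/35 = 2.3143

2.3143 bits


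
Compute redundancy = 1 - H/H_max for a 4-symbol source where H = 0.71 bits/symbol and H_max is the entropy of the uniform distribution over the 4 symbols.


H_max = log2(K) = log2(4) = 2.0 bits/symbol. Redundancy = 1 - H/H_max = 1 - 0.71/2.0 = 1 - 0.355 = 0.645

0.645


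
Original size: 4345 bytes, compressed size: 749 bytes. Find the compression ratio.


Ratio = original / compressed = 4345 / 749 = 5.8011

5.8011


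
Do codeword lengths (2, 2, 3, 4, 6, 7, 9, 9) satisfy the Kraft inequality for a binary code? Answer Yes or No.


Kraft sum = sum(2^(-l_i)) = 0.7148, need <= 1. Result: satisfied (a binary prefix-free code with these lengths exists)

Yes


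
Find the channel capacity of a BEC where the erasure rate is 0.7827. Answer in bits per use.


C = 1 - epsilon = 1 - 0.7827 = 0.2173

0.2173 bits


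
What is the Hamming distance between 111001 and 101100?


Count differing positions: . ^ . ^ . ^ = 3 differences

3


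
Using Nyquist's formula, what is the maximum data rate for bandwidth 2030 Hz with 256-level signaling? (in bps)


Rate = 2 * B * log2(M) = 2 * 2030 * 8.0 = 32480.0

32480.0 bps


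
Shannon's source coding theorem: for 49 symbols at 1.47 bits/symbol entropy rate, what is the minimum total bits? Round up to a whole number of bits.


Minimum bits >= n * H = 49 * 1.47 = 72.03, rounded up to a whole number of bits = 73

73 bits


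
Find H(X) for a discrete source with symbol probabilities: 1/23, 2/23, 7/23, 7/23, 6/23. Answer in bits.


H = -sum(p_i * log2(p_i)). Terms: -(1/23)*log2(1/23) = 0.196677; -(2/23)*log2(2/23) = 0.306397; -(7/23)*log2(7/23) = 0.522324; -(7/23)*log2(7/23) = 0.522324; -(6/23)*log2(6/23) = 0.505722. H = 0.196677 + 0.306397 + 0.522324 + 0.522324 + 0.505722 = 2.0534

2.0534 bits


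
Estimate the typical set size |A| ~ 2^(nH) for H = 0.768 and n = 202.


log2|A_typical| = nH = 202 * 0.768 = 155.136, so |A_typical| ~ 2^155.136 = 5.019e+46

5.019e+46


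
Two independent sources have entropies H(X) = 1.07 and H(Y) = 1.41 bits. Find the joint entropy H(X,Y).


For independent variables, H(X,Y) = H(X) + H(Y) = 1.07 + 1.41 = 2.48

2.48 bits


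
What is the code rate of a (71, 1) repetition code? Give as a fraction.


Rate = k/n = 1/71

1/71


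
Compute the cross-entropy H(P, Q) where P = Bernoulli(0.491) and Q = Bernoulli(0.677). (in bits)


H(P,Q) = -p*log2(q) - (1-p)*log2(1-q). -0.491*log2(0.677) = 0.276321; -0.509*log2(0.323) = 0.829871. H(P,Q) = 0.276321 + 0.829871 = 1.1062

1.1062 bits


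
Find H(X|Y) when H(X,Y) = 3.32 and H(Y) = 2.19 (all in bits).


H(X|Y) = H(X,Y) - H(Y) = 3.32 - 2.19 = 1.13

1.13 bits


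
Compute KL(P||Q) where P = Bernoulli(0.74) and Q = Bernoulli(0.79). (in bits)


KL = p*log2(p/q) + (1-p)*log2((1-p)/(1-q)) = 0.74*log2(0.74/0.79) + 0.26*log2(0.26/0.21) = 0.0103

0.0103 bits


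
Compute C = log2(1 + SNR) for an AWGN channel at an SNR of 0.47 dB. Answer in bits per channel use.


SNR_linear = 10^(0.47/10) = 1.1143; C = log2(1 + SNR_linear) = log2(1 + 1.1143) = 1.0802

1.0802 bits/channel use


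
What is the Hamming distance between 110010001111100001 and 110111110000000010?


Count differing positions: . . . ^ . ^ ^ ^ ^ ^ ^ ^ ^ . . . ^ ^ = 11 differences

11


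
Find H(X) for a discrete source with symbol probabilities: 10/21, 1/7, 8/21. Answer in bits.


H = -sum(p_i * log2(p_i)). Terms: -(10/21)*log2(10/21) = 0.509709; -(1/7)*log2(1/7) = 0.401051; -(8/21)*log2(8/21) = 0.530407. H = 0.509709 + 0.401051 + 0.530407 = 1.4412

1.4412 bits


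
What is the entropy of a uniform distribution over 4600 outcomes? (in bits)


H = log2(n) = log2(4600) = 12.1674

12.1674 bits


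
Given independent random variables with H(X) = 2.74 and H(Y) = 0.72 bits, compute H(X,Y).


For independent variables, H(X,Y) = H(X) + H(Y) = 2.74 + 0.72 = 3.46

3.46 bits


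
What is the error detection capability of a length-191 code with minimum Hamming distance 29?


Detection capability = d_min - 1 = 29 - 1 = 28

28 errors


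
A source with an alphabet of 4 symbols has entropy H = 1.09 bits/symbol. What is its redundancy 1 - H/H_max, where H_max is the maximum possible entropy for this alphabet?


H_max = log2(K) = log2(4) = 2.0 bits/symbol. Redundancy = 1 - H/H_max = 1 - 1.09/2.0 = 1 - 0.545 = 0.455

0.455


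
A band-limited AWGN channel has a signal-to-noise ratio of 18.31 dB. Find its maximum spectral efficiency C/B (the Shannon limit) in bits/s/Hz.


SNR_linear = 10^(18.31/10) = 67.7642; C/B = log2(1 + SNR_linear) = log2(1 + 67.7642) = 6.1036

6.1036 bits/s/Hz


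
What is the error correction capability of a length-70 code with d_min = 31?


Correction capability = floor((d-1)/2) = floor((31-1)/2) = 15

15 errors


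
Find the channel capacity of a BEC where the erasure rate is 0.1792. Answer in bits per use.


C = 1 - epsilon = 1 - 0.1792 = 0.8208

0.8208 bits


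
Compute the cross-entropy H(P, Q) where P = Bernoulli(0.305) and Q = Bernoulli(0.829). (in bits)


H(P,Q) = -p*log2(q) - (1-p)*log2(1-q). -0.305*log2(0.829) = 0.082520; -0.695*log2(0.171) = 1.770813. H(P,Q) = 0.082520 + 1.770813 = 1.8533

1.8533 bits


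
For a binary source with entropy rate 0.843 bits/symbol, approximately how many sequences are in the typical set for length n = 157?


log2|A_typical| = nH = 157 * 0.843 = 132.351, so |A_typical| ~ 2^132.351 = 6.944e+39

6.944e+39


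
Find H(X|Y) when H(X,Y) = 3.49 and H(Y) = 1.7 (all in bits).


H(X|Y) = H(X,Y) - H(Y) = 3.49 - 1.7 = 1.79

1.79 bits


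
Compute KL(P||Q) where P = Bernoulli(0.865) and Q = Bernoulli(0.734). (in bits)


KL = p*log2(p/q) + (1-p)*log2((1-p)/(1-q)) = 0.865*log2(0.865/0.734) + 0.135*log2(0.135/0.266) = 0.0728

0.0728 bits


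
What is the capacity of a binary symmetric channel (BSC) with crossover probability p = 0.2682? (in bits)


H(p) = -p*log2(p) - (1-p)*log2(1-p) = -0.2682*log2(0.2682) - 0.7318*log2(0.7318) = 0.509210 + 0.329660 = 0.8389. C = 1 - H(p) = 1 - 0.8389 = 0.1611

0.1611 bits


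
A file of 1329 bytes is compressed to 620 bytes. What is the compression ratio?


Ratio = original / compressed = 1329 / 620 = 2.1435

2.1435


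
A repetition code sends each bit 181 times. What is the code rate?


Rate = k/n = 1/181

1/181


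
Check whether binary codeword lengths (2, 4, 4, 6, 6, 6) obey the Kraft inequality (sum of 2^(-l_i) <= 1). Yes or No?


Kraft sum = sum(2^(-l_i)) = 0.4219, need <= 1. Result: satisfied (a binary prefix-free code with these lengths exists)

Yes


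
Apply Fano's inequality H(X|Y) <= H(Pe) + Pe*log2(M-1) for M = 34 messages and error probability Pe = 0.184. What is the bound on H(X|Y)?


H(Pe) = -Pe*log2(Pe) - (1-Pe)*log2(1-Pe) = -0.184*log2(0.184) - 0.816*log2(0.816) = 0.449369 + 0.239381 = 0.6887. Pe*log2(M-1) = 0.184*log2(33) = 0.928169. Bound = H(Pe) + Pe*log2(M-1) = 0.449369 + 0.239381 + 0.928169 = 1.6169

1.6169 bits


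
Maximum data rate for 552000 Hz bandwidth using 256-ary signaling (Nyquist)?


Rate = 2 * B * log2(M) = 2 * 552000 * 8.0 = 8832000.0

8832000.0 bps


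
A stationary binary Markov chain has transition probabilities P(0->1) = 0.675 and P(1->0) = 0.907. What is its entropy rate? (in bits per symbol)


Stationary distribution: pi_0 = p10/(p01+p10) = 0.5733, pi_1 = 0.4267. Entropy rate H' = pi_0*H(p01) + pi_1*H(p10) = 0.5733*0.9097 + 0.4267*0.4464 = 0.712

0.712 bits/symbol


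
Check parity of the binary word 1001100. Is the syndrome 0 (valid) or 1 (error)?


Syndrome = XOR of all bits = 1 XOR 0 XOR 0 XOR 1 XOR 1 XOR 0 XOR 0 = 1

1


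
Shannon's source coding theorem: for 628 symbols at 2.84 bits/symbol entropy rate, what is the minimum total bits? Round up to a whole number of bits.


Minimum bits >= n * H = 628 * 2.84 = 1783.52, rounded up to a whole number of bits = 1784

1784 bits


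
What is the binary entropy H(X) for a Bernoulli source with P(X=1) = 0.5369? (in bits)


H = -p*log2(p) - (1-p)*log2(1-p). -0.5369*log2(0.5369) = 0.481747; -0.4631*log2(0.4631) = 0.514321. H = 0.481747 + 0.514321 = 0.9961

0.9961 bits


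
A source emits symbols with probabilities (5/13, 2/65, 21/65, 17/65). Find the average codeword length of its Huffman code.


Huffman construction (repeatedly merge the two least-probable nodes; each merge adds 1 bit to every symbol beneath it): 2/65 + 17/65 = 19/65; 19/65 + 21/65 = 8/13; 5/13 + 8/13 = 1. Resulting codeword lengths (in the order the probabilities were given): (1, 3, 2, 3). L_avg = sum(p_i * l_i) = 5/13*1 + 2/65*3 + 21/65*2 + 17/65*3 = 124/65 = 1.9077

1.9077 bits


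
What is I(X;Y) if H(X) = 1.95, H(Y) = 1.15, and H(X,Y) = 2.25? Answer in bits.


I(X;Y) = H(X) + H(Y) - H(X,Y) = 1.95 + 1.15 - 2.25 = 0.85

0.85 bits


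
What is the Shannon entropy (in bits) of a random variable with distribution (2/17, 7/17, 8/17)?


H = -sum(p_i * log2(p_i)). Terms: -(2/17)*log2(2/17) = 0.363231; -(7/17)*log2(7/17) = 0.527103; -(8/17)*log2(8/17) = 0.511747. H = 0.363231 + 0.527103 + 0.511747 = 1.4021

1.4021 bits


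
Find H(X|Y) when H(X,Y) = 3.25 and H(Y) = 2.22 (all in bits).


H(X|Y) = H(X,Y) - H(Y) = 3.25 - 2.22 = 1.03

1.03 bits


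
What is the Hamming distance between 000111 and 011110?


Count differing positions: . ^ ^ . . ^ = 3 differences

3


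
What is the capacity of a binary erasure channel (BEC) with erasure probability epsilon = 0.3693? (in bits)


C = 1 - epsilon = 1 - 0.3693 = 0.6307

0.6307 bits


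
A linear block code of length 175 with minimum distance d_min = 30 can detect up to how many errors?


Detection capability = d_min - 1 = 30 - 1 = 29

29 errors


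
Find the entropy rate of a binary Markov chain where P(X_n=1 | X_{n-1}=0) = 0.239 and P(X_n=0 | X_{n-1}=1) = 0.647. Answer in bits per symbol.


Stationary distribution: pi_0 = p10/(p01+p10) = 0.7302, pi_1 = 0.2698. Entropy rate H' = pi_0*H(p01) + pi_1*H(p10) = 0.7302*0.7934 + 0.2698*0.9367 = 0.832

0.832 bits/symbol


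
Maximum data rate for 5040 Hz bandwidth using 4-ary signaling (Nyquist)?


Rate = 2 * B * log2(M) = 2 * 5040 * 2.0 = 20160.0

20160.0 bps


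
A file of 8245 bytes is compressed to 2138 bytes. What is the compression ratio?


Ratio = original / compressed = 8245 / 2138 = 3.8564

3.8564


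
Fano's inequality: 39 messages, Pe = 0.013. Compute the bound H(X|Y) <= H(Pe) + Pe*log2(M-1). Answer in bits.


H(Pe) = -Pe*log2(Pe) - (1-Pe)*log2(1-Pe) = -0.013*log2(0.013) - 0.987*log2(0.987) = 0.081449 + 0.018633 = 0.1001. Pe*log2(M-1) = 0.013*log2(38) = 0.068223. Bound = H(Pe) + Pe*log2(M-1) = 0.081449 + 0.018633 + 0.068223 = 0.1683

0.1683 bits


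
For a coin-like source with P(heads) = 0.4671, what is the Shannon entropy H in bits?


H = -p*log2(p) - (1-p)*log2(1-p). -0.4671*log2(0.4671) = 0.512968; -0.5329*log2(0.5329) = 0.483907. H = 0.512968 + 0.483907 = 0.9969

0.9969 bits


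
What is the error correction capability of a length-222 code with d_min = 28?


Correction capability = floor((d-1)/2) = floor((28-1)/2) = 13

13 errors


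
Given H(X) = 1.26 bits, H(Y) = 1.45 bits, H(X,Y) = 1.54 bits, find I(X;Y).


I(X;Y) = H(X) + H(Y) - H(X,Y) = 1.26 + 1.45 - 1.54 = 1.17

1.17 bits


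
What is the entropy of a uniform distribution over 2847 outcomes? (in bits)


H = log2(n) = log2(2847) = 11.4752

11.4752 bits


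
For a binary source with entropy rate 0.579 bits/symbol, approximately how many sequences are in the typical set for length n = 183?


log2|A_typical| = nH = 183 * 0.579 = 105.957, so |A_typical| ~ 2^105.957 = 7.875e+31

7.875e+31


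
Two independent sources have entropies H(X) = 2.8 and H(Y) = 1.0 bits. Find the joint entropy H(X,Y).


For independent variables, H(X,Y) = H(X) + H(Y) = 2.8 + 1.0 = 3.8

3.8 bits


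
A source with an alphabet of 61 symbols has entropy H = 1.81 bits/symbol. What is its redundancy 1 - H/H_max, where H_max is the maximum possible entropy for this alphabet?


H_max = log2(K) = log2(61) = 5.9307 bits/symbol. Redundancy = 1 - H/H_max = 1 - 1.81/5.9307 = 1 - 0.3052 = 0.6948

0.6948


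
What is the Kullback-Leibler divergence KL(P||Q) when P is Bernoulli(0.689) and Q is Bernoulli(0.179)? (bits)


KL = p*log2(p/q) + (1-p)*log2((1-p)/(1-q)) = 0.689*log2(0.689/0.179) + 0.311*log2(0.311/0.821) = 0.9042

0.9042 bits


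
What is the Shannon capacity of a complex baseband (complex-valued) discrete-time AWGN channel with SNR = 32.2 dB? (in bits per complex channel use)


SNR_linear = 10^(32.2/10) = 1659.5869; C = log2(1 + SNR_linear) = log2(1 + 1659.5869) = 10.6975

10.6975 bits/channel use


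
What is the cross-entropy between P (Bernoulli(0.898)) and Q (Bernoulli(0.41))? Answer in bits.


H(P,Q) = -p*log2(q) - (1-p)*log2(1-q). -0.898*log2(0.41) = 1.155101; -0.102*log2(0.59) = 0.077644. H(P,Q) = 1.155101 + 0.077644 = 1.2327

1.2327 bits
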